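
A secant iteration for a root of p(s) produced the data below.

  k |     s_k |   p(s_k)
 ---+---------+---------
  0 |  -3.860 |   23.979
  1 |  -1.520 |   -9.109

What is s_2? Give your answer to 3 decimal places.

s_2 = -1.520 − (-9.109)·(-1.520 − (-3.860)) / (-9.109 − 23.979)
   = -1.520 − (-21.31506)/(-33.08800) = -2.16419

-2.164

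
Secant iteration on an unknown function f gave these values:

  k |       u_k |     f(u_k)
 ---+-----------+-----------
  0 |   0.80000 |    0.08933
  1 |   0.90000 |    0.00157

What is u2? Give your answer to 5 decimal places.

0.90179

u2 = 0.90000 − 0.00157·(0.90000 − 0.80000) / (0.00157 − 0.08933)
   = 0.90000 − (0.0001570)/(-0.0877600) = 0.9017890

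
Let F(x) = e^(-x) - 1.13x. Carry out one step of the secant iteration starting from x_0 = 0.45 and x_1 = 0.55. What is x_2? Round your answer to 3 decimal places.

0.524

F(0.45) = 0.12913, F(0.55) = -0.04455
x_2 = 0.55000 − (-0.04455)·(0.55000 − 0.45000) / (-0.04455 − 0.12913) = 0.55000 − (-0.00446)/(-0.17368) = 0.52435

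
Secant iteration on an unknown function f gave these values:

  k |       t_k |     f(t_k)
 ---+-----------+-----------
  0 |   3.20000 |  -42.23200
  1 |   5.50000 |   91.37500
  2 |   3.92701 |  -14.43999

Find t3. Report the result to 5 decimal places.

4.14167

t3 = 3.92701 − (-14.43999)·(3.92701 − 5.50000) / (-14.43999 − 91.37500)
   = 3.92701 − (22.7139599)/(-105.8149900) = 4.1416673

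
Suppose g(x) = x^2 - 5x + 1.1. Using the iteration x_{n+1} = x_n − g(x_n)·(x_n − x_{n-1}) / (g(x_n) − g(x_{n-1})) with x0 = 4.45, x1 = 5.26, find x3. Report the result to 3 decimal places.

g(4.45) = -1.34750, g(5.26) = 2.46760
x2 = 5.26000 − 2.46760·(5.26000 − 4.45000) / (2.46760 − (-1.34750)) = 5.26000 − (1.99876)/(3.81510) = 4.73609
g(4.73609) = -0.14989
x3 = 4.73609 − (-0.14989)·(4.73609 − 5.26000) / (-0.14989 − 2.46760) = 4.73609 − (0.07853)/(-2.61749) = 4.76609

4.766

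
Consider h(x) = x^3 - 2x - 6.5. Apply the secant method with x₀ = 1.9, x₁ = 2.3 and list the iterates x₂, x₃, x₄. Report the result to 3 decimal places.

h(1.9) = -3.44100, h(2.3) = 1.06700
x₂ = 2.30000 − 1.06700·(2.30000 − 1.90000) / (1.06700 − (-3.44100)) = 2.30000 − (0.42680)/(4.50800) = 2.20532
h(2.20532) = -0.18516
x₃ = 2.20532 − (-0.18516)·(2.20532 − 2.30000) / (-0.18516 − 1.06700) = 2.20532 − (0.01753)/(-1.25216) = 2.21932
h(2.21932) = -0.00760
x₄ = 2.21932 − (-0.00760)·(2.21932 − 2.20532) / (-0.00760 − (-0.18516)) = 2.21932 − (-0.00011)/(0.17756) = 2.21992

2.205, 2.219, 2.220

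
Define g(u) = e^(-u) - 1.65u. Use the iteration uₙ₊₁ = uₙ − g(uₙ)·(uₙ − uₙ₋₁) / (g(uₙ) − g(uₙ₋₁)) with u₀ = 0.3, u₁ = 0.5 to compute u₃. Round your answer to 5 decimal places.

g(0.3) = 0.2458182, g(0.5) = -0.2184693
u₂ = 0.5000000 − (-0.2184693)·(0.5000000 − 0.3000000) / (-0.2184693 − 0.2458182) = 0.5000000 − (-0.0436939)/(-0.4642876) = 0.4058905
g(0.4058905) = -0.0033362
u₃ = 0.4058905 − (-0.0033362)·(0.4058905 − 0.5000000) / (-0.0033362 − (-0.2184693)) = 0.4058905 − (0.0003140)/(0.2151331) = 0.4044311

0.40443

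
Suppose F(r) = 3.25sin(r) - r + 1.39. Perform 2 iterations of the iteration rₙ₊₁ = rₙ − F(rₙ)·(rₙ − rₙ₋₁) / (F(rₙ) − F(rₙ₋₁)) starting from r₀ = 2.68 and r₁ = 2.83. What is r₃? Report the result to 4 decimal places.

F(2.68) = 0.157468, F(2.83) = -0.443631
r₂ = 2.830000 − (-0.443631)·(2.830000 − 2.680000) / (-0.443631 − 0.157468) = 2.830000 − (-0.066545)/(-0.601099) = 2.719295
F(2.719295) = 0.002742
r₃ = 2.719295 − 0.002742·(2.719295 − 2.830000) / (0.002742 − (-0.443631)) = 2.719295 − (-0.000304)/(0.446373) = 2.719975

2.7200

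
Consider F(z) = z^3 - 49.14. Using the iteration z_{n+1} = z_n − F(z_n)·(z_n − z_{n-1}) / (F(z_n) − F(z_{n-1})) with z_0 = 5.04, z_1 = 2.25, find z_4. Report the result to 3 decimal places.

F(5.04) = 78.88406, F(2.25) = -37.74938
z_2 = 2.25000 − (-37.74938)·(2.25000 − 5.04000) / (-37.74938 − 78.88406) = 2.25000 − (105.32076)/(-116.63344) = 3.15301
F(3.15301) = -17.79454
z_3 = 3.15301 − (-17.79454)·(3.15301 − 2.25000) / (-17.79454 − (-37.74938)) = 3.15301 − (-16.06859)/(19.95483) = 3.95825
F(3.95825) = 12.87706
z_4 = 3.95825 − 12.87706·(3.95825 − 3.15301) / (12.87706 − (-17.79454)) = 3.95825 − (10.36922)/(30.67160) = 3.62018

3.620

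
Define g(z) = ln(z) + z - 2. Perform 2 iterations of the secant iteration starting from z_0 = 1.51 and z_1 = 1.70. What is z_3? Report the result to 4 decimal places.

1.5571

g(1.51) = -0.077890, g(1.70) = 0.230628
z_2 = 1.700000 − 0.230628·(1.700000 − 1.510000) / (0.230628 − (-0.077890)) = 1.700000 − (0.043819)/(0.308519) = 1.557968
g(1.557968) = 0.001351
z_3 = 1.557968 − 0.001351·(1.557968 − 1.700000) / (0.001351 − 0.230628) = 1.557968 − (-0.000192)/(-0.229277) = 1.557131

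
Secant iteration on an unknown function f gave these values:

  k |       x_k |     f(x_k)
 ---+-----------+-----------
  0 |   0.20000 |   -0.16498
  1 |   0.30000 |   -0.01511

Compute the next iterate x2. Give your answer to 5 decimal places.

x2 = 0.30000 − (-0.01511)·(0.30000 − 0.20000) / (-0.01511 − (-0.16498))
   = 0.30000 − (-0.0015110)/(0.1498700) = 0.3100821

0.31008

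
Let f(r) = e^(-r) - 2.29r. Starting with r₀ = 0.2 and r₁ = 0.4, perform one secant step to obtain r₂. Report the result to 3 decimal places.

f(0.2) = 0.36073, f(0.4) = -0.24568
r₂ = 0.40000 − (-0.24568)·(0.40000 − 0.20000) / (-0.24568 − 0.36073) = 0.40000 − (-0.04914)/(-0.60641) = 0.31897

0.319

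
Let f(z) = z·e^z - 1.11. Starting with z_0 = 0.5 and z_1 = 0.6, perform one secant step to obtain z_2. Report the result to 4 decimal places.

0.6062

f(0.5) = -0.285639, f(0.6) = -0.016729
z_2 = 0.600000 − (-0.016729)·(0.600000 − 0.500000) / (-0.016729 − (-0.285639)) = 0.600000 − (-0.001673)/(0.268911) = 0.606221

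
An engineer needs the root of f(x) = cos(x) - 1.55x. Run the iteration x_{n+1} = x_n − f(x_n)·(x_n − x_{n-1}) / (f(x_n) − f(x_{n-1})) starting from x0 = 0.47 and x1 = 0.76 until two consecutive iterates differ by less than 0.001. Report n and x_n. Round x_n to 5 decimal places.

f(0.47) = 0.1630683, f(0.76) = -0.4531640
x2 = 0.7600000 − (-0.4531640)·(0.2900000)/(-0.6162323) = 0.5467402;  |Δ| = 0.2132598
f(0.5467402) = 0.0067765
x3 = 0.5467402 − 0.0067765·(-0.2132598)/(0.4599405) = 0.5498823;  |Δ| = 0.0031420
f(0.5498823) = 0.0002685
x4 = 0.5498823 − 0.0002685·(0.0031420)/(-0.0065079) = 0.5500119;  |Δ| = 0.0001297
|x4 − x3| = 0.0001297 < 0.001

n = 4, x_n = 0.55001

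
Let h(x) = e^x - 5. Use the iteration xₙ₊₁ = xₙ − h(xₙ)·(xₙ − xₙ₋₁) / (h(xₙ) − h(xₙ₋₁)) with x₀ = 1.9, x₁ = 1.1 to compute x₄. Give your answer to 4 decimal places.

h(1.9) = 1.685894, h(1.1) = -1.995834
x₂ = 1.100000 − (-1.995834)·(1.100000 − 1.900000) / (-1.995834 − 1.685894) = 1.100000 − (1.596667)/(-3.681728) = 1.533673
h(1.533673) = -0.364828
x₃ = 1.533673 − (-0.364828)·(1.533673 − 1.100000) / (-0.364828 − (-1.995834)) = 1.533673 − (-0.158216)/(1.631006) = 1.630679
h(1.630679) = 0.107339
x₄ = 1.630679 − 0.107339·(1.630679 − 1.533673) / (0.107339 − (-0.364828)) = 1.630679 − (0.010412)/(0.472167) = 1.608626

1.6086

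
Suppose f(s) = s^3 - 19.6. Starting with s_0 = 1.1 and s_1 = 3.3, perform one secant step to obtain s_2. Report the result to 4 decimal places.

f(1.1) = -18.269000, f(3.3) = 16.337000
s_2 = 3.300000 − 16.337000·(3.300000 − 1.100000) / (16.337000 − (-18.269000)) = 3.300000 − (35.941400)/(34.606000) = 2.261411

2.2614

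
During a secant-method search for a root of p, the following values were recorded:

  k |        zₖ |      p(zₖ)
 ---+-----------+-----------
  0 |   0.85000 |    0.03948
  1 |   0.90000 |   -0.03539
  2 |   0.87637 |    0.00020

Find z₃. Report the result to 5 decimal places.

z₃ = 0.87637 − 0.00020·(0.87637 − 0.90000) / (0.00020 − (-0.03539))
   = 0.87637 − (-0.0000047)/(0.0355900) = 0.8765028

0.87650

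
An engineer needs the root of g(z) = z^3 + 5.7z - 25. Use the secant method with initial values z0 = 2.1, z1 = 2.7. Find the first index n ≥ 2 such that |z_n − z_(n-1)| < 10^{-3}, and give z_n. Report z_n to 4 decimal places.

g(2.1) = -3.769000, g(2.7) = 10.073000
z2 = 2.700000 − 10.073000·(0.600000)/(13.842000) = 2.263372;  |Δ| = 0.436628
g(2.263372) = -0.503851
z3 = 2.263372 − (-0.503851)·(-0.436628)/(-10.576851) = 2.284172;  |Δ| = 0.020800
g(2.284172) = -0.062685
z4 = 2.284172 − (-0.062685)·(0.020800)/(0.441166) = 2.287127;  |Δ| = 0.002955
g(2.287127) = 0.000480
z5 = 2.287127 − 0.000480·(0.002955)/(0.063165) = 2.287105;  |Δ| = 0.000022
|z5 − z4| = 0.000022 < 10^{-3}

n = 5, z_n = 2.2871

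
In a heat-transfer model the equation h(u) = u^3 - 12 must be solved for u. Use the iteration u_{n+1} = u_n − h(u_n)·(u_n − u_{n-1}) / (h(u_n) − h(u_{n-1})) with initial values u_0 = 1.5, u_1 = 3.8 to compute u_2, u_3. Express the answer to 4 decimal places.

1.8852, 2.0959

h(1.5) = -8.625000, h(3.8) = 42.872000
u_2 = 3.800000 − 42.872000·(3.800000 − 1.500000) / (42.872000 − (-8.625000)) = 3.800000 − (98.605600)/(51.497000) = 1.885217
h(1.885217) = -5.299862
u_3 = 1.885217 − (-5.299862)·(1.885217 − 3.800000) / (-5.299862 − 42.872000) = 1.885217 − (10.148087)/(-48.171862) = 2.095881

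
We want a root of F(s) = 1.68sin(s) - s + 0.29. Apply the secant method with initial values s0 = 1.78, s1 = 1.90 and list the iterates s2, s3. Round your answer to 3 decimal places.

F(1.78) = 0.15337, F(1.90) = -0.02022
s2 = 1.90000 − (-0.02022)·(1.90000 − 1.78000) / (-0.02022 − 0.15337) = 1.90000 − (-0.00243)/(-0.17359) = 1.88602
F(1.88602) = 0.00119
s3 = 1.88602 − 0.00119·(1.88602 − 1.90000) / (0.00119 − (-0.02022)) = 1.88602 − (-0.00002)/(0.02141) = 1.88680

1.886, 1.887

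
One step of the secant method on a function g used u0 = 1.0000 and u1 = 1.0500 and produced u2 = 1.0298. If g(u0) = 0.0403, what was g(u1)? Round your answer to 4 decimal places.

-0.0273

The secant line through (1.0000, 0.0403) and (1.0500, g(u1)) crosses zero at u2 = 1.0298.
So (1.0000, 0.0403), (1.0500, g(u1)), (1.0298, 0) are collinear:
g(u1) = 0.0403 · (1.0500 − 1.0298) / (1.0000 − 1.0298) = 0.0403 · (0.020200)/(-0.029800) = -0.027317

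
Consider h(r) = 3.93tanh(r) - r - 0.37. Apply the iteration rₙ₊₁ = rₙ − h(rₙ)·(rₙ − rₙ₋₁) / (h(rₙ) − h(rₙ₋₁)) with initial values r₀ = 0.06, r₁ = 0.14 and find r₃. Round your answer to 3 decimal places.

h(0.06) = -0.19448, h(0.14) = 0.03663
r₂ = 0.14000 − 0.03663·(0.14000 − 0.06000) / (0.03663 − (-0.19448)) = 0.14000 − (0.00293)/(0.23112) = 0.12732
h(0.12732) = 0.00036
r₃ = 0.12732 − 0.00036·(0.12732 − 0.14000) / (0.00036 − 0.03663) = 0.12732 − (0.00000)/(-0.03627) = 0.12719

0.127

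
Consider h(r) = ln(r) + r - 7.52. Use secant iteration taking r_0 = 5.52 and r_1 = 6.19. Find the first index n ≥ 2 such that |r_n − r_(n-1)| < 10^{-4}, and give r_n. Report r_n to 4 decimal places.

n = 4, r_n = 5.7677

h(5.52) = -0.291622, h(6.19) = 0.492935
r_2 = 6.190000 − 0.492935·(0.670000)/(0.784557) = 5.769041;  |Δ| = 0.420959
h(5.769041) = 0.001547
r_3 = 5.769041 − 0.001547·(-0.420959)/(-0.491388) = 5.767716;  |Δ| = 0.001325
h(5.767716) = -0.000008
r_4 = 5.767716 − (-0.000008)·(-0.001325)/(-0.001555) = 5.767723;  |Δ| = 0.000007
|r_4 − r_3| = 0.000007 < 10^{-4}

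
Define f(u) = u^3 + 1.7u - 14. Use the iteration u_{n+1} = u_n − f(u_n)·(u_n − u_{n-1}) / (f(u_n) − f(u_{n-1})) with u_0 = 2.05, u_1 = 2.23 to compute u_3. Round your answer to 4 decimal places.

f(2.05) = -1.899875, f(2.23) = 0.880567
u_2 = 2.230000 − 0.880567·(2.230000 − 2.050000) / (0.880567 − (-1.899875)) = 2.230000 − (0.158502)/(2.780442) = 2.172994
f(2.172994) = -0.045245
u_3 = 2.172994 − (-0.045245)·(2.172994 − 2.230000) / (-0.045245 − 0.880567) = 2.172994 − (0.002579)/(-0.925812) = 2.175780

2.1758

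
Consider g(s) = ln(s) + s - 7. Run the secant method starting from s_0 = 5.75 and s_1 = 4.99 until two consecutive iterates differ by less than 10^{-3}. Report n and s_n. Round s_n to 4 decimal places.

n = 4, s_n = 5.3272

g(5.75) = 0.499200, g(4.99) = -0.402564
s_2 = 4.990000 − (-0.402564)·(-0.760000)/(-0.901764) = 5.329278;  |Δ| = 0.339278
g(5.329278) = 0.002494
s_3 = 5.329278 − 0.002494·(0.339278)/(0.405058) = 5.327189;  |Δ| = 0.002089
g(5.327189) = 0.000013
s_4 = 5.327189 − 0.000013·(-0.002089)/(-0.002481) = 5.327178;  |Δ| = 0.000011
|s_4 − s_3| = 0.000011 < 10^{-3}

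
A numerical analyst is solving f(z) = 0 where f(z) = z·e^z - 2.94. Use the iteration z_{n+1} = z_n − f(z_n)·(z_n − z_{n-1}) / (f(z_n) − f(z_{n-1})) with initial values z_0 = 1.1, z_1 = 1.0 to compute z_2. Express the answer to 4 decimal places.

f(1.1) = 0.364583, f(1.0) = -0.221718
z_2 = 1.000000 − (-0.221718)·(1.000000 − 1.100000) / (-0.221718 − 0.364583) = 1.000000 − (0.022172)/(-0.586301) = 1.037816

1.0378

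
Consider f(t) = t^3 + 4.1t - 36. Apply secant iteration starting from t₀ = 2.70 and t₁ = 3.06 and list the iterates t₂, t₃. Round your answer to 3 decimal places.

f(2.70) = -5.24700, f(3.06) = 5.19862
t₂ = 3.06000 − 5.19862·(3.06000 − 2.70000) / (5.19862 − (-5.24700)) = 3.06000 − (1.87150)/(10.44562) = 2.88083
f(2.88083) = -0.27996
t₃ = 2.88083 − (-0.27996)·(2.88083 − 3.06000) / (-0.27996 − 5.19862) = 2.88083 − (0.05016)/(-5.47857) = 2.88999

2.881, 2.890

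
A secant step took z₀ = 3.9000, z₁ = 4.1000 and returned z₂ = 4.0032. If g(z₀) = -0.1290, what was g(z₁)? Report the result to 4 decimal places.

The secant line through (3.9000, -0.1290) and (4.1000, g(z₁)) crosses zero at z₂ = 4.0032.
So (3.9000, -0.1290), (4.1000, g(z₁)), (4.0032, 0) are collinear:
g(z₁) = -0.1290 · (4.1000 − 4.0032) / (3.9000 − 4.0032) = -0.1290 · (0.096800)/(-0.103200) = 0.121000

0.1210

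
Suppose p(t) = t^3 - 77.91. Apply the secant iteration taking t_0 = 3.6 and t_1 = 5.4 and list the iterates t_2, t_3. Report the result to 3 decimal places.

p(3.6) = -31.25400, p(5.4) = 79.55400
t_2 = 5.40000 − 79.55400·(5.40000 − 3.60000) / (79.55400 − (-31.25400)) = 5.40000 − (143.19720)/(110.80800) = 4.10770
p(4.10770) = -8.59997
t_3 = 4.10770 − (-8.59997)·(4.10770 − 5.40000) / (-8.59997 − 79.55400) = 4.10770 − (11.11374)/(-88.15397) = 4.23377

4.108, 4.234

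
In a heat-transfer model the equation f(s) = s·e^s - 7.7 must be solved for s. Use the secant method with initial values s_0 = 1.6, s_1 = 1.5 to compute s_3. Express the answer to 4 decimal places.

f(1.6) = 0.224852, f(1.5) = -0.977466
s_2 = 1.500000 − (-0.977466)·(1.500000 − 1.600000) / (-0.977466 − 0.224852) = 1.500000 − (0.097747)/(-1.202318) = 1.581298
f(1.581298) = -0.012891
s_3 = 1.581298 − (-0.012891)·(1.581298 − 1.500000) / (-0.012891 − (-0.977466)) = 1.581298 − (-0.001048)/(0.964576) = 1.582385

1.5824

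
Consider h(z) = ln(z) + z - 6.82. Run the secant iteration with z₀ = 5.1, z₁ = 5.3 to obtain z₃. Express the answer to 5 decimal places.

h(5.1) = -0.0907595, h(5.3) = 0.1477068
z₂ = 5.3000000 − 0.1477068·(5.3000000 − 5.1000000) / (0.1477068 − (-0.0907595)) = 5.3000000 − (0.0295414)/(0.2384663) = 5.1761193
h(5.1761193) = 0.0001749
z₃ = 5.1761193 − 0.0001749·(5.1761193 − 5.3000000) / (0.0001749 − 0.1477068) = 5.1761193 − (-0.0000217)/(-0.1475319) = 5.1759724

5.17597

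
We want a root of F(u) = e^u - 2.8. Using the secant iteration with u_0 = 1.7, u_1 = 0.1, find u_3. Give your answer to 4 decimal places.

1.2065

F(1.7) = 2.673947, F(0.1) = -1.694829
u_2 = 0.100000 − (-1.694829)·(0.100000 − 1.700000) / (-1.694829 − 2.673947) = 0.100000 − (2.711727)/(-4.368776) = 0.720706
F(0.720706) = -0.744115
u_3 = 0.720706 − (-0.744115)·(0.720706 − 0.100000) / (-0.744115 − (-1.694829)) = 0.720706 − (-0.461877)/(0.950714) = 1.206528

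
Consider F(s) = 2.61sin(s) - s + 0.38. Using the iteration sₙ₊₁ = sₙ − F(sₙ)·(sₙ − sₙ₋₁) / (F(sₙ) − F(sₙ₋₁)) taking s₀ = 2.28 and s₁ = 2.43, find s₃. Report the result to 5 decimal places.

F(2.28) = 0.0806786, F(2.43) = -0.3455636
s₂ = 2.4300000 − (-0.3455636)·(2.4300000 − 2.2800000) / (-0.3455636 − 0.0806786) = 2.4300000 − (-0.0518345)/(-0.4262423) = 2.3083918
F(2.3083918) = 0.0032372
s₃ = 2.3083918 − 0.0032372·(2.3083918 − 2.4300000) / (0.0032372 − (-0.3455636)) = 2.3083918 − (-0.0003937)/(0.3488008) = 2.3095205

2.30952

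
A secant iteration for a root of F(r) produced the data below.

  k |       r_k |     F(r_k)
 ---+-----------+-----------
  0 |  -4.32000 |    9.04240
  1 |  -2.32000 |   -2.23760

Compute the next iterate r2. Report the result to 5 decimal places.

r2 = -2.32000 − (-2.23760)·(-2.32000 − (-4.32000)) / (-2.23760 − 9.04240)
   = -2.32000 − (-4.4752000)/(-11.2800000) = -2.7167376

-2.71674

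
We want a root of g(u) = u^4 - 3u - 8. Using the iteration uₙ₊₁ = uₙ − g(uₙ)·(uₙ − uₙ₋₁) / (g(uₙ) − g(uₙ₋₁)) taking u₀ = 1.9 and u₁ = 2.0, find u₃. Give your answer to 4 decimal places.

1.9266

g(1.9) = -0.667900, g(2.0) = 2.000000
u₂ = 2.000000 − 2.000000·(2.000000 − 1.900000) / (2.000000 − (-0.667900)) = 2.000000 − (0.200000)/(2.667900) = 1.925035
g(1.925035) = -0.042458
u₃ = 1.925035 − (-0.042458)·(1.925035 − 2.000000) / (-0.042458 − 2.000000) = 1.925035 − (0.003183)/(-2.042458) = 1.926593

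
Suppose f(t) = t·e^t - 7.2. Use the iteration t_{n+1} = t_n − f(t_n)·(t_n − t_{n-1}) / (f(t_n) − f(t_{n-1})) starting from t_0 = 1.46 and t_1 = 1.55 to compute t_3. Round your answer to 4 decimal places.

f(1.46) = -0.913299, f(1.55) = 0.102779
t_2 = 1.550000 − 0.102779·(1.550000 − 1.460000) / (0.102779 − (-0.913299)) = 1.550000 − (0.009250)/(1.016078) = 1.540896
f(1.540896) = -0.005905
t_3 = 1.540896 − (-0.005905)·(1.540896 − 1.550000) / (-0.005905 − 0.102779) = 1.540896 − (0.000054)/(-0.108684) = 1.541391

1.5414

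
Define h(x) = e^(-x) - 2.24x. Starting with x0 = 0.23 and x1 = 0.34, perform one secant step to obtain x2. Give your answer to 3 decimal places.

h(0.23) = 0.27933, h(0.34) = -0.04983
x2 = 0.34000 − (-0.04983)·(0.34000 − 0.23000) / (-0.04983 − 0.27933) = 0.34000 − (-0.00548)/(-0.32916) = 0.32335

0.323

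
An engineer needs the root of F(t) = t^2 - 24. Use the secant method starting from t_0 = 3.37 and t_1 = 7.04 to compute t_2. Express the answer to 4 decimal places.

4.5845

F(3.37) = -12.643100, F(7.04) = 25.561600
t_2 = 7.040000 − 25.561600·(7.040000 − 3.370000) / (25.561600 − (-12.643100)) = 7.040000 − (93.811072)/(38.204700) = 4.584515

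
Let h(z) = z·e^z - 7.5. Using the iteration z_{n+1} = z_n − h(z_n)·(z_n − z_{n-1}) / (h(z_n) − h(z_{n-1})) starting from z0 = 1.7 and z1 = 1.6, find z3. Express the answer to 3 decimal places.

h(1.7) = 1.80571, h(1.6) = 0.42485
z2 = 1.60000 − 0.42485·(1.60000 − 1.70000) / (0.42485 − 1.80571) = 1.60000 − (-0.04249)/(-1.38086) = 1.56923
h(1.56923) = 0.03697
z3 = 1.56923 − 0.03697·(1.56923 − 1.60000) / (0.03697 − 0.42485) = 1.56923 − (-0.00114)/(-0.38789) = 1.56630

1.566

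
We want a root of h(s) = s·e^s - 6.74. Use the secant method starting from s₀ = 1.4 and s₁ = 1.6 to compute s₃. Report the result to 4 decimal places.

h(1.4) = -1.062720, h(1.6) = 1.184852
s₂ = 1.600000 − 1.184852·(1.600000 − 1.400000) / (1.184852 − (-1.062720)) = 1.600000 − (0.236970)/(2.247572) = 1.494566
h(1.494566) = -0.078118
s₃ = 1.494566 − (-0.078118)·(1.494566 − 1.600000) / (-0.078118 − 1.184852) = 1.494566 − (0.008236)/(-1.262970) = 1.501087

1.5011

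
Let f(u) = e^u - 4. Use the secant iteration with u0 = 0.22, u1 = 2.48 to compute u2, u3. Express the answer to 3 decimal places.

f(0.22) = -2.75392, f(2.48) = 7.94126
u2 = 2.48000 − 7.94126·(2.48000 − 0.22000) / (7.94126 − (-2.75392)) = 2.48000 − (17.94726)/(10.69519) = 0.80193
f(0.80193) = -1.77016
u3 = 0.80193 − (-1.77016)·(0.80193 − 2.48000) / (-1.77016 − 7.94126) = 0.80193 − (2.97044)/(-9.71142) = 1.10780

0.802, 1.108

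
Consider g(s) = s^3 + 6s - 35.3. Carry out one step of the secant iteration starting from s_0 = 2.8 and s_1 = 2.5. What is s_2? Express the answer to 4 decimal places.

g(2.8) = 3.452000, g(2.5) = -4.675000
s_2 = 2.500000 − (-4.675000)·(2.500000 − 2.800000) / (-4.675000 − 3.452000) = 2.500000 − (1.402500)/(-8.127000) = 2.672573

2.6726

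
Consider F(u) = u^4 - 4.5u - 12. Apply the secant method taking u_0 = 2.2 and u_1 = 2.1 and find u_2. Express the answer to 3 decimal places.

2.157

F(2.2) = 1.52560, F(2.1) = -2.00190
u_2 = 2.10000 − (-2.00190)·(2.10000 − 2.20000) / (-2.00190 − 1.52560) = 2.10000 − (0.20019)/(-3.52750) = 2.15675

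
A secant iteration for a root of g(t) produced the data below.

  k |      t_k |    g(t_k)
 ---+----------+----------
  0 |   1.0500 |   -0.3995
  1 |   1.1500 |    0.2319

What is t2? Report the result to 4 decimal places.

t2 = 1.1500 − 0.2319·(1.1500 − 1.0500) / (0.2319 − (-0.3995))
   = 1.1500 − (0.023190)/(0.631400) = 1.113272

1.1133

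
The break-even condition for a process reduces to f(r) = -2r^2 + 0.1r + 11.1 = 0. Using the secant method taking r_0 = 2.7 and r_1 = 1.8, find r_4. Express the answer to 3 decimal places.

2.381

f(2.7) = -3.21000, f(1.8) = 4.80000
r_2 = 1.80000 − 4.80000·(1.80000 − 2.70000) / (4.80000 − (-3.21000)) = 1.80000 − (-4.32000)/(8.01000) = 2.33933
f(2.33933) = 0.38904
r_3 = 2.33933 − 0.38904·(2.33933 − 1.80000) / (0.38904 − 4.80000) = 2.33933 − (0.20982)/(-4.41096) = 2.38689
f(2.38689) = -0.05583
r_4 = 2.38689 − (-0.05583)·(2.38689 − 2.33933) / (-0.05583 − 0.38904) = 2.38689 − (-0.00266)/(-0.44488) = 2.38092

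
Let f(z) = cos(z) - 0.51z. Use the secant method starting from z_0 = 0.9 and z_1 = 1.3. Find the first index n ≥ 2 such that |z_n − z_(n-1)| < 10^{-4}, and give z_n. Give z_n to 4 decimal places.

f(0.9) = 0.162610, f(1.3) = -0.395501
z_2 = 1.300000 − (-0.395501)·(0.400000)/(-0.558111) = 1.016543;  |Δ| = 0.283457
f(1.016543) = 0.007872
z_3 = 1.016543 − 0.007872·(-0.283457)/(0.403373) = 1.022075;  |Δ| = 0.005531
f(1.022075) = 0.000339
z_4 = 1.022075 − 0.000339·(0.005531)/(-0.007532) = 1.022324;  |Δ| = 0.000249
f(1.022324) = 0.000000
z_5 = 1.022324 − 0.000000·(0.000249)/(-0.000339) = 1.022323;  |Δ| = 0.000000
|z_5 − z_4| = 0.000000 < 10^{-4}

n = 5, z_n = 1.0223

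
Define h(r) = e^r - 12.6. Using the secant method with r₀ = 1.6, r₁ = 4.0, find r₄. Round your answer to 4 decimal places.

h(1.6) = -7.646968, h(4.0) = 41.998150
r₂ = 4.000000 − 41.998150·(4.000000 − 1.600000) / (41.998150 − (-7.646968)) = 4.000000 − (100.795560)/(49.645118) = 1.969678
h(1.969678) = -5.431630
r₃ = 1.969678 − (-5.431630)·(1.969678 − 4.000000) / (-5.431630 − 41.998150) = 1.969678 − (11.027956)/(-47.429780) = 2.202190
h(2.202190) = -3.555204
r₄ = 2.202190 − (-3.555204)·(2.202190 − 1.969678) / (-3.555204 − (-5.431630)) = 2.202190 − (-0.826625)/(1.876426) = 2.642721

2.6427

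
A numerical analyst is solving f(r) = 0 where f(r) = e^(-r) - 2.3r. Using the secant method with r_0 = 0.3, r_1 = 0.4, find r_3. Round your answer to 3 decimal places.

f(0.3) = 0.05082, f(0.4) = -0.24968
r_2 = 0.40000 − (-0.24968)·(0.40000 − 0.30000) / (-0.24968 − 0.05082) = 0.40000 − (-0.02497)/(-0.30050) = 0.31691
f(0.31691) = -0.00050
r_3 = 0.31691 − (-0.00050)·(0.31691 − 0.40000) / (-0.00050 − (-0.24968)) = 0.31691 − (0.00004)/(0.24918) = 0.31674

0.317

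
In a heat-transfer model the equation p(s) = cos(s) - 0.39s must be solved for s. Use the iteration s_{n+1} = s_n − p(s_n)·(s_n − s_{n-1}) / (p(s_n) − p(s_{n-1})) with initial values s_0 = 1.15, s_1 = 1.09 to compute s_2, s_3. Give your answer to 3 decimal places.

p(1.15) = -0.04001, p(1.09) = 0.03739
s_2 = 1.09000 − 0.03739·(1.09000 − 1.15000) / (0.03739 − (-0.04001)) = 1.09000 − (-0.00224)/(0.07740) = 1.11898
p(1.11898) = 0.00020
s_3 = 1.11898 − 0.00020·(1.11898 − 1.09000) / (0.00020 − 0.03739) = 1.11898 − (0.00001)/(-0.03719) = 1.11913

1.119, 1.119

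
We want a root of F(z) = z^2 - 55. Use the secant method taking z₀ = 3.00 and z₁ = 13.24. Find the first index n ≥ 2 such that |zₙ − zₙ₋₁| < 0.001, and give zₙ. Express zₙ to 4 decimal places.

F(3.00) = -46.000000, F(13.24) = 120.297600
z₂ = 13.240000 − 120.297600·(10.240000)/(166.297600) = 5.832512;  |Δ| = 7.407488
F(5.832512) = -20.981800
z₃ = 5.832512 − (-20.981800)·(-7.407488)/(-141.279400) = 6.932619;  |Δ| = 1.100107
F(6.932619) = -6.938792
z₄ = 6.932619 − (-6.938792)·(1.100107)/(14.043008) = 7.476193;  |Δ| = 0.543574
F(7.476193) = 0.893462
z₅ = 7.476193 − 0.893462·(0.543574)/(7.832254) = 7.414185;  |Δ| = 0.062008
F(7.414185) = -0.029861
z₆ = 7.414185 − (-0.029861)·(-0.062008)/(-0.923323) = 7.416190;  |Δ| = 0.002005
F(7.416190) = -0.000120
z₇ = 7.416190 − (-0.000120)·(0.002005)/(0.029741) = 7.416198;  |Δ| = 0.000008
|z₇ − z₆| = 0.000008 < 0.001

n = 7, zₙ = 7.4162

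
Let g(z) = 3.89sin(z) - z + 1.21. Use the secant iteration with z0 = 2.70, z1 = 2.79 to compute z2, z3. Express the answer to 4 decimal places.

2.7376, 2.7379

g(2.70) = 0.172508, g(2.79) = -0.240309
z2 = 2.790000 − (-0.240309)·(2.790000 − 2.700000) / (-0.240309 − 0.172508) = 2.790000 − (-0.021628)/(-0.412817) = 2.737609
g(2.737609) = 0.001489
z3 = 2.737609 − 0.001489·(2.737609 − 2.790000) / (0.001489 − (-0.240309)) = 2.737609 − (-0.000078)/(0.241798) = 2.737932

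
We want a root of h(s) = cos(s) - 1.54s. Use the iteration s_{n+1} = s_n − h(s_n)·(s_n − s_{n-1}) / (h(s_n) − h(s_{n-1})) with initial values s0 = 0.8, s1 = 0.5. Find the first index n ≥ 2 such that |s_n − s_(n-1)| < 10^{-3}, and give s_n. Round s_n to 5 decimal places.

n = 4, s_n = 0.55268

h(0.8) = -0.5352933, h(0.5) = 0.1075826
s2 = 0.5000000 − 0.1075826·(-0.3000000)/(0.6428759) = 0.5502037;  |Δ| = 0.0502037
h(0.5502037) = 0.0051043
s3 = 0.5502037 − 0.0051043·(0.0502037)/(-0.1024783) = 0.5527043;  |Δ| = 0.0025006
h(0.5527043) = -0.0000567
s4 = 0.5527043 − (-0.0000567)·(0.0025006)/(-0.0051610) = 0.5526768;  |Δ| = 0.0000275
|s4 − s3| = 0.0000275 < 10^{-3}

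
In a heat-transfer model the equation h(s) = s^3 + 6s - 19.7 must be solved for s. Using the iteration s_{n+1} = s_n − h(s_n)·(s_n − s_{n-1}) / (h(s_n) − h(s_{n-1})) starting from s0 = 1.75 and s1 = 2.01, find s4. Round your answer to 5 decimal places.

1.98324

h(1.75) = -3.8406250, h(2.01) = 0.4806010
s2 = 2.0100000 − 0.4806010·(2.0100000 − 1.7500000) / (0.4806010 − (-3.8406250)) = 2.0100000 − (0.1249563)/(4.3212260) = 1.9810831
h(1.9810831) = -0.0383631
s3 = 1.9810831 − (-0.0383631)·(1.9810831 − 2.0100000) / (-0.0383631 − 0.4806010) = 1.9810831 − (0.0011093)/(-0.5189641) = 1.9832207
h(1.9832207) = -0.0003420
s4 = 1.9832207 − (-0.0003420)·(1.9832207 − 1.9810831) / (-0.0003420 − (-0.0383631)) = 1.9832207 − (-0.0000007)/(0.0380211) = 1.9832400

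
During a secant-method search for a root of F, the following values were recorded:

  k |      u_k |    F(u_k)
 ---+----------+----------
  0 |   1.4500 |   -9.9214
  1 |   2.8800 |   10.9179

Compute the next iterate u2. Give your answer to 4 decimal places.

u2 = 2.8800 − 10.9179·(2.8800 − 1.4500) / (10.9179 − (-9.9214))
   = 2.8800 − (15.612597)/(20.839300) = 2.130810

2.1308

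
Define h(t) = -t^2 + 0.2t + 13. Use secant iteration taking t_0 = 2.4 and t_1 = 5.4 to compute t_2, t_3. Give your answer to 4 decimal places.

3.4158, 3.6497

h(2.4) = 7.720000, h(5.4) = -15.080000
t_2 = 5.400000 − (-15.080000)·(5.400000 − 2.400000) / (-15.080000 − 7.720000) = 5.400000 − (-45.240000)/(-22.800000) = 3.415789
h(3.415789) = 2.015540
t_3 = 3.415789 − 2.015540·(3.415789 − 5.400000) / (2.015540 − (-15.080000)) = 3.415789 − (-3.999256)/(17.095540) = 3.649725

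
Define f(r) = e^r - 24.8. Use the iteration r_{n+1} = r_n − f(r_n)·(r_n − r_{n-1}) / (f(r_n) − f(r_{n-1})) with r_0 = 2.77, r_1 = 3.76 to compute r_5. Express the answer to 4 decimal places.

3.2108

f(2.77) = -8.841366, f(3.76) = 18.148426
r_2 = 3.760000 − 18.148426·(3.760000 − 2.770000) / (18.148426 − (-8.841366)) = 3.760000 − (17.966942)/(26.989792) = 3.094306
f(3.094306) = -2.728084
r_3 = 3.094306 − (-2.728084)·(3.094306 − 3.760000) / (-2.728084 − 18.148426) = 3.094306 − (1.816069)/(-20.876510) = 3.181297
f(3.181297) = -0.722036
r_4 = 3.181297 − (-0.722036)·(3.181297 − 3.094306) / (-0.722036 − (-2.728084)) = 3.181297 − (-0.062811)/(2.006048) = 3.212608
f(3.212608) = 0.043787
r_5 = 3.212608 − 0.043787·(3.212608 − 3.181297) / (0.043787 − (-0.722036)) = 3.212608 − (0.001371)/(0.765823) = 3.210817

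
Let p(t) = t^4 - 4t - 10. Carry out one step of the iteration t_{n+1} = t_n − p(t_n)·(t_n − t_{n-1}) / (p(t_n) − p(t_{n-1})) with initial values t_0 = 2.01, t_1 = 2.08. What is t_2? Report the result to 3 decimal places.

p(2.01) = -1.71759, p(2.08) = 0.39774
t_2 = 2.08000 − 0.39774·(2.08000 − 2.01000) / (0.39774 − (-1.71759)) = 2.08000 − (0.02784)/(2.11533) = 2.06684

2.067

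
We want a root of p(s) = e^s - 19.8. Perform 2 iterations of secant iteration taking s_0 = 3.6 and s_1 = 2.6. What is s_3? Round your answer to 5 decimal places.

3.00911

p(3.6) = 16.7982344, p(2.6) = -6.3362620
s_2 = 2.6000000 − (-6.3362620)·(2.6000000 − 3.6000000) / (-6.3362620 − 16.7982344) = 2.6000000 − (6.3362620)/(-23.1344964) = 2.8738880
p(2.8738880) = -2.0942748
s_3 = 2.8738880 − (-2.0942748)·(2.8738880 − 2.6000000) / (-2.0942748 − (-6.3362620)) = 2.8738880 − (-0.5735968)/(4.2419871) = 3.0091069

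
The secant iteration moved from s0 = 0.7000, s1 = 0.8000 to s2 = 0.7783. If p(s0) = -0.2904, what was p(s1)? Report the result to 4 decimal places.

0.0805

The secant line through (0.7000, -0.2904) and (0.8000, p(s1)) crosses zero at s2 = 0.7783.
So (0.7000, -0.2904), (0.8000, p(s1)), (0.7783, 0) are collinear:
p(s1) = -0.2904 · (0.8000 − 0.7783) / (0.7000 − 0.7783) = -0.2904 · (0.021700)/(-0.078300) = 0.080481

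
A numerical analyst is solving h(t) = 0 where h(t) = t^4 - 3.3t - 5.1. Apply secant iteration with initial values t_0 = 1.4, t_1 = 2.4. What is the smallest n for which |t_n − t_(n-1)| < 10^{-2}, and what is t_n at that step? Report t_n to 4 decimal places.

n = 6, t_n = 1.8264

h(1.4) = -5.878400, h(2.4) = 20.157600
t_2 = 2.400000 − 20.157600·(1.000000)/(26.036000) = 1.625780;  |Δ| = 0.774220
h(1.625780) = -3.478780
t_3 = 1.625780 − (-3.478780)·(-0.774220)/(-23.636380) = 1.739729;  |Δ| = 0.113949
h(1.739729) = -1.680458
t_4 = 1.739729 − (-1.680458)·(0.113949)/(1.798322) = 1.846209;  |Δ| = 0.106481
h(1.846209) = 0.425307
t_5 = 1.846209 − 0.425307·(0.106481)/(2.105766) = 1.824703;  |Δ| = 0.021506
h(1.824703) = -0.035672
t_6 = 1.824703 − (-0.035672)·(-0.021506)/(-0.460979) = 1.826367;  |Δ| = 0.001664
|t_6 − t_5| = 0.001664 < 10^{-2}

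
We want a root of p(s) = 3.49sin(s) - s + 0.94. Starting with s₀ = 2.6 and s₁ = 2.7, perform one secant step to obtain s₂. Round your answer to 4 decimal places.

p(2.6) = 0.139100, p(2.7) = -0.268444
s₂ = 2.700000 − (-0.268444)·(2.700000 − 2.600000) / (-0.268444 − 0.139100) = 2.700000 − (-0.026844)/(-0.407544) = 2.634131

2.6341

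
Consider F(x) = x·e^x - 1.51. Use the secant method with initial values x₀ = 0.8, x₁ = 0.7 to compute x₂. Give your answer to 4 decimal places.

F(0.8) = 0.270433, F(0.7) = -0.100373
x₂ = 0.700000 − (-0.100373)·(0.700000 − 0.800000) / (-0.100373 − 0.270433) = 0.700000 − (0.010037)/(-0.370806) = 0.727069

0.7271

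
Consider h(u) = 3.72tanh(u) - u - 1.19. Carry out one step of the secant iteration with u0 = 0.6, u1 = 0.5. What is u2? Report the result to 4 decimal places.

0.4837

h(0.6) = 0.207824, h(0.5) = 0.029076
u2 = 0.500000 − 0.029076·(0.500000 − 0.600000) / (0.029076 − 0.207824) = 0.500000 − (-0.002908)/(-0.178749) = 0.483734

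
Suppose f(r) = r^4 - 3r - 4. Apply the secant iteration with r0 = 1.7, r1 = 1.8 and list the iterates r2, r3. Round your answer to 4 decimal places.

f(1.7) = -0.747900, f(1.8) = 1.097600
r2 = 1.800000 − 1.097600·(1.800000 − 1.700000) / (1.097600 − (-0.747900)) = 1.800000 − (0.109760)/(1.845500) = 1.740526
f(1.740526) = -0.044134
r3 = 1.740526 − (-0.044134)·(1.740526 − 1.800000) / (-0.044134 − 1.097600) = 1.740526 − (0.002625)/(-1.141734) = 1.742825

1.7405, 1.7428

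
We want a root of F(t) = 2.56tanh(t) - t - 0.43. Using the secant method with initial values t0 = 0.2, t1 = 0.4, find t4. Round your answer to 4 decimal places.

0.2883

F(0.2) = -0.124719, F(0.4) = 0.142669
t2 = 0.400000 − 0.142669·(0.400000 − 0.200000) / (0.142669 − (-0.124719)) = 0.400000 − (0.028534)/(0.267389) = 0.293287
F(0.293287) = 0.006716
t3 = 0.293287 − 0.006716·(0.293287 − 0.400000) / (0.006716 − 0.142669) = 0.293287 − (-0.000717)/(-0.135954) = 0.288016
F(0.288016) = -0.000429
t4 = 0.288016 − (-0.000429)·(0.288016 − 0.293287) / (-0.000429 − 0.006716) = 0.288016 − (0.000002)/(-0.007144) = 0.288332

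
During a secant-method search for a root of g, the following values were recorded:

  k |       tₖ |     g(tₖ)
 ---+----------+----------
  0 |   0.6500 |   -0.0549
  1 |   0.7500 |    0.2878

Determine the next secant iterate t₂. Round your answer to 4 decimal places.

t₂ = 0.7500 − 0.2878·(0.7500 − 0.6500) / (0.2878 − (-0.0549))
   = 0.7500 − (0.028780)/(0.342700) = 0.666020

0.6660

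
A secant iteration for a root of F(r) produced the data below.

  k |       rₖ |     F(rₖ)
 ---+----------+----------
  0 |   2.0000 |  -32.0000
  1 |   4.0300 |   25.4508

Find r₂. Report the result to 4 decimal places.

r₂ = 4.0300 − 25.4508·(4.0300 − 2.0000) / (25.4508 − (-32.0000))
   = 4.0300 − (51.665124)/(57.450800) = 3.130707

3.1307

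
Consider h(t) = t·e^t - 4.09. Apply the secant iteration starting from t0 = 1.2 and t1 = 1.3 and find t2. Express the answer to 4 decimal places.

h(1.2) = -0.105860, h(1.3) = 0.680086
t2 = 1.300000 − 0.680086·(1.300000 − 1.200000) / (0.680086 − (-0.105860)) = 1.300000 − (0.068009)/(0.785945) = 1.213469

1.2135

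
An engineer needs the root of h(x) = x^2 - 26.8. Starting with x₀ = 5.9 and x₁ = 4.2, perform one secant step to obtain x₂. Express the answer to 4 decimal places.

h(5.9) = 8.010000, h(4.2) = -9.160000
x₂ = 4.200000 − (-9.160000)·(4.200000 − 5.900000) / (-9.160000 − 8.010000) = 4.200000 − (15.572000)/(-17.170000) = 5.106931

5.1069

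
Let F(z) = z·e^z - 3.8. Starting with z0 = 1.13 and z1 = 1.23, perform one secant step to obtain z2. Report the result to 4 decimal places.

1.1725

F(1.13) = -0.301908, F(1.23) = 0.408112
z2 = 1.230000 − 0.408112·(1.230000 − 1.130000) / (0.408112 − (-0.301908)) = 1.230000 − (0.040811)/(0.710020) = 1.172521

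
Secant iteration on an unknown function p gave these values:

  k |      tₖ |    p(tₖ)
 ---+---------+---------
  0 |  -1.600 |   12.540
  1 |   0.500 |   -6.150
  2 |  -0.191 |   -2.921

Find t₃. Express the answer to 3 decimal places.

t₃ = -0.191 − (-2.921)·(-0.191 − 0.500) / (-2.921 − (-6.150))
   = -0.191 − (2.01841)/(3.22900) = -0.81609

-0.816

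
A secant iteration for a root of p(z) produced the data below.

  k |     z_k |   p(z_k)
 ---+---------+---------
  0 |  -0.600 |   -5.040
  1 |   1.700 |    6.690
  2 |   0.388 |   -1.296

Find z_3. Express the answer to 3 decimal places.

0.601

z_3 = 0.388 − (-1.296)·(0.388 − 1.700) / (-1.296 − 6.690)
   = 0.388 − (1.70035)/(-7.98600) = 0.60092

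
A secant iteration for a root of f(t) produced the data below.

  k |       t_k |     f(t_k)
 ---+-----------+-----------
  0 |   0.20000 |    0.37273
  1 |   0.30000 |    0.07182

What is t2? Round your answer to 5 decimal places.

t2 = 0.30000 − 0.07182·(0.30000 − 0.20000) / (0.07182 − 0.37273)
   = 0.30000 − (0.0071820)/(-0.3009100) = 0.3238676

0.32387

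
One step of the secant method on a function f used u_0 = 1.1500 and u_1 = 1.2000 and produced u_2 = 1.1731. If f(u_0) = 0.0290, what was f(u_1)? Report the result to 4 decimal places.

The secant line through (1.1500, 0.0290) and (1.2000, f(u_1)) crosses zero at u_2 = 1.1731.
So (1.1500, 0.0290), (1.2000, f(u_1)), (1.1731, 0) are collinear:
f(u_1) = 0.0290 · (1.2000 − 1.1731) / (1.1500 − 1.1731) = 0.0290 · (0.026900)/(-0.023100) = -0.033771

-0.0338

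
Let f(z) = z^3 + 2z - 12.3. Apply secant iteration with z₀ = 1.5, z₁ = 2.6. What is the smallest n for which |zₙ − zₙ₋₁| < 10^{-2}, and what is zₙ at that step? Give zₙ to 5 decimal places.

n = 5, zₙ = 2.02122

f(1.5) = -5.9250000, f(2.6) = 10.4760000
z₂ = 2.6000000 − 10.4760000·(1.1000000)/(16.4010000) = 1.8973843;  |Δ| = 0.7026157
f(1.8973843) = -1.6745204
z₃ = 1.8973843 − (-1.6745204)·(-0.7026157)/(-12.1505204) = 1.9942151;  |Δ| = 0.0968308
f(1.9942151) = -0.3807883
z₄ = 1.9942151 − (-0.3807883)·(0.0968308)/(1.2937321) = 2.0227156;  |Δ| = 0.0285005
f(2.0227156) = 0.0211260
z₅ = 2.0227156 − 0.0211260·(0.0285005)/(0.4019142) = 2.0212175;  |Δ| = 0.0014981
|z₅ − z₄| = 0.0014981 < 10^{-2}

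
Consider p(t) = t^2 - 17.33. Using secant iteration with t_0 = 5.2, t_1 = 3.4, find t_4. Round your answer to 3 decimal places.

4.163

p(5.2) = 9.71000, p(3.4) = -5.77000
t_2 = 3.40000 − (-5.77000)·(3.40000 − 5.20000) / (-5.77000 − 9.71000) = 3.40000 − (10.38600)/(-15.48000) = 4.07093
p(4.07093) = -0.75753
t_3 = 4.07093 − (-0.75753)·(4.07093 − 3.40000) / (-0.75753 − (-5.77000)) = 4.07093 − (-0.50825)/(5.01247) = 4.17233
p(4.17233) = 0.07831
t_4 = 4.17233 − 0.07831·(4.17233 − 4.07093) / (0.07831 − (-0.75753)) = 4.17233 − (0.00794)/(0.83584) = 4.16283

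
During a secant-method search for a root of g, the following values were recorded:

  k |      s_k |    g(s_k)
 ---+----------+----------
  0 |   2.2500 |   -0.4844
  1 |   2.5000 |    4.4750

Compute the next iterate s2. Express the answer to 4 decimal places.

s2 = 2.5000 − 4.4750·(2.5000 − 2.2500) / (4.4750 − (-0.4844))
   = 2.5000 − (1.118750)/(4.959400) = 2.274418

2.2744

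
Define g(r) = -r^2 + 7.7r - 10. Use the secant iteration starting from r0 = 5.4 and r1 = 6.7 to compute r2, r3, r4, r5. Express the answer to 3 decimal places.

g(5.4) = 2.42000, g(6.7) = -3.30000
r2 = 6.70000 − (-3.30000)·(6.70000 − 5.40000) / (-3.30000 − 2.42000) = 6.70000 − (-4.29000)/(-5.72000) = 5.95000
g(5.95000) = 0.41250
r3 = 5.95000 − 0.41250·(5.95000 − 6.70000) / (0.41250 − (-3.30000)) = 5.95000 − (-0.30938)/(3.71250) = 6.03333
g(6.03333) = 0.05556
r4 = 6.03333 − 0.05556·(6.03333 − 5.95000) / (0.05556 − 0.41250) = 6.03333 − (0.00463)/(-0.35694) = 6.04630
g(6.04630) = -0.00125
r5 = 6.04630 − (-0.00125)·(6.04630 − 6.03333) / (-0.00125 − 0.05556) = 6.04630 − (-0.00002)/(-0.05680) = 6.04602

5.950, 6.033, 6.046, 6.046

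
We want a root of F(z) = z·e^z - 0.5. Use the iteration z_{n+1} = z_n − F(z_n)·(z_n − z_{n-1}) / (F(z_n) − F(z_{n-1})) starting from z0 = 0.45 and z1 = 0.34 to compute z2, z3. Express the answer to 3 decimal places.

0.351, 0.352

F(0.45) = 0.20574, F(0.34) = -0.02232
z2 = 0.34000 − (-0.02232)·(0.34000 − 0.45000) / (-0.02232 − 0.20574) = 0.34000 − (0.00245)/(-0.22806) = 0.35076
F(0.35076) = -0.00186
z3 = 0.35076 − (-0.00186)·(0.35076 − 0.34000) / (-0.00186 − (-0.02232)) = 0.35076 − (-0.00002)/(0.02046) = 0.35174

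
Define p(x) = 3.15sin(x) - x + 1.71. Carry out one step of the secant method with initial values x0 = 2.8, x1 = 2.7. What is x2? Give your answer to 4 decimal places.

2.7911

p(2.8) = -0.034787, p(2.7) = 0.356247
x2 = 2.700000 − 0.356247·(2.700000 − 2.800000) / (0.356247 − (-0.034787)) = 2.700000 − (-0.035625)/(0.391034) = 2.791104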